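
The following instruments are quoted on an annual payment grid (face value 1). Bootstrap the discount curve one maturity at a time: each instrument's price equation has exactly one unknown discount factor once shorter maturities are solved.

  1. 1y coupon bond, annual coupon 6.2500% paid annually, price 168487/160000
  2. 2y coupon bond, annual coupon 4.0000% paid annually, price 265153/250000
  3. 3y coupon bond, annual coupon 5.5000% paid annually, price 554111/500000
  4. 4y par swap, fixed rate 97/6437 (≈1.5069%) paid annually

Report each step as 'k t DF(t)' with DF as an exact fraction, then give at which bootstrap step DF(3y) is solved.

step 1 [1y] bond c/1=1/16: DF=(168487/160000 − 1/16·(0))/(1+1/16) = 9911/10000 ≈ 0.991100
step 2 [2y] bond c/1=1/25: DF=(265153/250000 − 1/25·(0.991100))/(1+1/25) = 9817/10000 ≈ 0.981700
step 3 [3y] bond c/1=11/200: DF=(554111/500000 − 11/200·(0.991100+0.981700))/(1+11/200) = 2369/2500 ≈ 0.947600
step 4 [4y] swap r/1=97/6437: DF=(1 − 97/6437·(0.991100+0.981700+0.947600))/(1+97/6437) = 4709/5000 ≈ 0.941800

1 1 9911/10000
2 2 9817/10000
3 3 2369/2500
4 4 4709/5000
DF(3y) is solved at step 3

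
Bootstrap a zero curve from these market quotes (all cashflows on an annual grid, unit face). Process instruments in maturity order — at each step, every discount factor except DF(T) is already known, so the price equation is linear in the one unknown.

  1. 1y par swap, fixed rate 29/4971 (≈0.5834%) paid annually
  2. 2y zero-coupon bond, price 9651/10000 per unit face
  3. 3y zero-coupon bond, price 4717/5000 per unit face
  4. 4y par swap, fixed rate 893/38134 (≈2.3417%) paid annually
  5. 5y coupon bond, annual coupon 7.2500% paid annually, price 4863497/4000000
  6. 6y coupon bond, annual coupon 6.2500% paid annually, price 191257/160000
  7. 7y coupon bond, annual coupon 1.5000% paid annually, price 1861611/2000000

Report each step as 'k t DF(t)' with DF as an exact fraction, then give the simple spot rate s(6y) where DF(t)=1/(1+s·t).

step 1 [1y] swap r/1=29/4971: DF=(1 − 29/4971·(0))/(1+29/4971) = 4971/5000 ≈ 0.994200
step 2 [2y] zero: DF = P = 9651/10000 ≈ 0.965100
step 3 [3y] zero: DF = P = 4717/5000 ≈ 0.943400
step 4 [4y] swap r/1=893/38134: DF=(1 − 893/38134·(0.994200+0.965100+0.943400))/(1+893/38134) = 9107/10000 ≈ 0.910700
step 5 [5y] bond c/1=29/400: DF=(4863497/4000000 − 29/400·(0.994200+0.965100+0.943400+0.910700))/(1+29/400) = 8759/10000 ≈ 0.875900
step 6 [6y] bond c/1=1/16: DF=(191257/160000 − 1/16·(0.994200+0.965100+0.943400+0.910700+0.875900))/(1+1/16) = 2123/2500 ≈ 0.849200
step 7 [7y] bond c/1=3/200: DF=(1861611/2000000 − 3/200·(0.994200+0.965100+0.943400+0.910700+0.875900+0.849200))/(1+3/200) = 522/625 ≈ 0.835200

1 1 4971/5000
2 2 9651/10000
3 3 4717/5000
4 4 9107/10000
5 5 8759/10000
6 6 2123/2500
7 7 522/625
s(6y) = (1/(2123/2500) − 1)/(6) = 377/12738 ≈ 2.9596%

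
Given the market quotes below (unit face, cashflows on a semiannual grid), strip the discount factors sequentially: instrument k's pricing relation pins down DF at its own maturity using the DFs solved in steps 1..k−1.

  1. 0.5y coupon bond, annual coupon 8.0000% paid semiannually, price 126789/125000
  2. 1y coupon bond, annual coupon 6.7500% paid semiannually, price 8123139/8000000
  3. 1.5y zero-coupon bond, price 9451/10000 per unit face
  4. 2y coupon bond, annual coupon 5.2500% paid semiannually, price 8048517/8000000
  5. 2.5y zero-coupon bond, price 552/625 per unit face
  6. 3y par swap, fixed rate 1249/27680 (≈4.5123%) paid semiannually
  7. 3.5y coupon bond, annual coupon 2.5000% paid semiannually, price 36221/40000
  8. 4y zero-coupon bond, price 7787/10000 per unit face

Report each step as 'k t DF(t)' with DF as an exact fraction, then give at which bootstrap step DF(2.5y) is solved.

1 1/2 9753/10000
2 1 594/625
3 3/2 9451/10000
4 2 9069/10000
5 5/2 552/625
6 3 8751/10000
7 7/2 413/500
8 4 7787/10000
DF(2.5y) is solved at step 5

step 1 [0.5y] bond c/2=1/25: DF=(126789/125000 − 1/25·(0))/(1+1/25) = 9753/10000 ≈ 0.975300
step 2 [1y] bond c/2=27/800: DF=(8123139/8000000 − 27/800·(0.975300))/(1+27/800) = 594/625 ≈ 0.950400
step 3 [1.5y] zero: DF = P = 9451/10000 ≈ 0.945100
step 4 [2y] bond c/2=21/800: DF=(8048517/8000000 − 21/800·(0.975300+0.950400+0.945100))/(1+21/800) = 9069/10000 ≈ 0.906900
step 5 [2.5y] zero: DF = P = 552/625 ≈ 0.883200
step 6 [3y] swap r/2=1249/55360: DF=(1 − 1249/55360·(0.975300+0.950400+0.945100+0.906900+0.883200))/(1+1249/55360) = 8751/10000 ≈ 0.875100
step 7 [3.5y] bond c/2=1/80: DF=(36221/40000 − 1/80·(0.975300+0.950400+0.945100+0.906900+0.883200+0.875100))/(1+1/80) = 413/500 ≈ 0.826000
step 8 [4y] zero: DF = P = 7787/10000 ≈ 0.778700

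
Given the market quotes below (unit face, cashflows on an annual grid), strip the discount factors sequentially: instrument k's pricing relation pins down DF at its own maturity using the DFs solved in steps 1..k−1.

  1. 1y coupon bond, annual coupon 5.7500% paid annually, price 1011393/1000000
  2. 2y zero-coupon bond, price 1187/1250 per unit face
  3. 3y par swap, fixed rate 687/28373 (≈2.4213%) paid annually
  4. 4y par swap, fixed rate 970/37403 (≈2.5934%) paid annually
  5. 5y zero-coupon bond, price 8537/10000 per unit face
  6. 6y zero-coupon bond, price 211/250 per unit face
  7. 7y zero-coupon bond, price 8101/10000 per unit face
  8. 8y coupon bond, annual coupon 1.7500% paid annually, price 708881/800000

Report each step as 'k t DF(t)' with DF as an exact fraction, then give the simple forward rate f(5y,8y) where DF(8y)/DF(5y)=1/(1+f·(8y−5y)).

1 1 2391/2500
2 2 1187/1250
3 3 9313/10000
4 4 903/1000
5 5 8537/10000
6 6 211/250
7 7 8101/10000
8 8 3817/5000
f(5y,8y) = ((8537/10000)/(3817/5000) − 1)/(3) = 301/7634 ≈ 3.9429%

step 1 [1y] bond c/1=23/400: DF=(1011393/1000000 − 23/400·(0))/(1+23/400) = 2391/2500 ≈ 0.956400
step 2 [2y] zero: DF = P = 1187/1250 ≈ 0.949600
step 3 [3y] swap r/1=687/28373: DF=(1 − 687/28373·(0.956400+0.949600))/(1+687/28373) = 9313/10000 ≈ 0.931300
step 4 [4y] swap r/1=970/37403: DF=(1 − 970/37403·(0.956400+0.949600+0.931300))/(1+970/37403) = 903/1000 ≈ 0.903000
step 5 [5y] zero: DF = P = 8537/10000 ≈ 0.853700
step 6 [6y] zero: DF = P = 211/250 ≈ 0.844000
step 7 [7y] zero: DF = P = 8101/10000 ≈ 0.810100
step 8 [8y] bond c/1=7/400: DF=(708881/800000 − 7/400·(0.956400+0.949600+0.931300+0.903000+0.853700+0.844000+0.810100))/(1+7/400) = 3817/5000 ≈ 0.763400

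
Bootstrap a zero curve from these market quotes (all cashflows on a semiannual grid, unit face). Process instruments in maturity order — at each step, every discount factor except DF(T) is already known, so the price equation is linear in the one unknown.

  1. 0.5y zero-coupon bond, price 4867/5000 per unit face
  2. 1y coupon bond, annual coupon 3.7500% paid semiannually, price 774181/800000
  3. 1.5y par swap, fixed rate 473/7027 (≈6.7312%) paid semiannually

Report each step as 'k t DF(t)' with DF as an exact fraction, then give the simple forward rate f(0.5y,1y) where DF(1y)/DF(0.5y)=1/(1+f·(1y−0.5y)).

step 1 [0.5y] zero: DF = P = 4867/5000 ≈ 0.973400
step 2 [1y] bond c/2=3/160: DF=(774181/800000 − 3/160·(0.973400))/(1+3/160) = 233/250 ≈ 0.932000
step 3 [1.5y] swap r/2=473/14054: DF=(1 − 473/14054·(0.973400+0.932000))/(1+473/14054) = 4527/5000 ≈ 0.905400

1 1/2 4867/5000
2 1 233/250
3 3/2 4527/5000
f(0.5y,1y) = ((4867/5000)/(233/250) − 1)/(1/2) = 207/2330 ≈ 8.8841%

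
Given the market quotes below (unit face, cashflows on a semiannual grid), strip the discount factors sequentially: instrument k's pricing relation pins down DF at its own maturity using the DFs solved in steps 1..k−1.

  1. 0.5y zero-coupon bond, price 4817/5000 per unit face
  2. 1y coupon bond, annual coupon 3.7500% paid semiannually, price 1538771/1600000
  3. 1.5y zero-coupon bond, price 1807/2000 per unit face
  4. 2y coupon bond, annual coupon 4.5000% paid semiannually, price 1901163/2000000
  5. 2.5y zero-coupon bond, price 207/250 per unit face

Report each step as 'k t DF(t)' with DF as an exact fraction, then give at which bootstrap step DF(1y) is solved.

step 1 [0.5y] zero: DF = P = 4817/5000 ≈ 0.963400
step 2 [1y] bond c/2=3/160: DF=(1538771/1600000 − 3/160·(0.963400))/(1+3/160) = 9263/10000 ≈ 0.926300
step 3 [1.5y] zero: DF = P = 1807/2000 ≈ 0.903500
step 4 [2y] bond c/2=9/400: DF=(1901163/2000000 − 9/400·(0.963400+0.926300+0.903500))/(1+9/400) = 4341/5000 ≈ 0.868200
step 5 [2.5y] zero: DF = P = 207/250 ≈ 0.828000

1 1/2 4817/5000
2 1 9263/10000
3 3/2 1807/2000
4 2 4341/5000
5 5/2 207/250
DF(1y) is solved at step 2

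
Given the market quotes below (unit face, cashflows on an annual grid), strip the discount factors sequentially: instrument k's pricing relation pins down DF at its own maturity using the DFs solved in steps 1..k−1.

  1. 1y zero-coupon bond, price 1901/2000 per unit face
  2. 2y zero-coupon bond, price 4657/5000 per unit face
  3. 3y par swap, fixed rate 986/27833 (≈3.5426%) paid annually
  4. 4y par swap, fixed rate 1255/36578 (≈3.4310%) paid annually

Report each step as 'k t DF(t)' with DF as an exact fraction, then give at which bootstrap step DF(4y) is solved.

1 1 1901/2000
2 2 4657/5000
3 3 4507/5000
4 4 1749/2000
DF(4y) is solved at step 4

step 1 [1y] zero: DF = P = 1901/2000 ≈ 0.950500
step 2 [2y] zero: DF = P = 4657/5000 ≈ 0.931400
step 3 [3y] swap r/1=986/27833: DF=(1 − 986/27833·(0.950500+0.931400))/(1+986/27833) = 4507/5000 ≈ 0.901400
step 4 [4y] swap r/1=1255/36578: DF=(1 − 1255/36578·(0.950500+0.931400+0.901400))/(1+1255/36578) = 1749/2000 ≈ 0.874500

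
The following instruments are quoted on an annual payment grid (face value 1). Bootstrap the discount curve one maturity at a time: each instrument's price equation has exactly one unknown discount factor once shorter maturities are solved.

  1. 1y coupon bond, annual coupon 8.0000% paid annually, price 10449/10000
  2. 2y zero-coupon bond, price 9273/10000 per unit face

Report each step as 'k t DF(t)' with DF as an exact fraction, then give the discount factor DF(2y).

step 1 [1y] bond c/1=2/25: DF=(10449/10000 − 2/25·(0))/(1+2/25) = 387/400 ≈ 0.967500
step 2 [2y] zero: DF = P = 9273/10000 ≈ 0.927300

1 1 387/400
2 2 9273/10000
DF(2y) = 9273/10000 ≈ 0.927300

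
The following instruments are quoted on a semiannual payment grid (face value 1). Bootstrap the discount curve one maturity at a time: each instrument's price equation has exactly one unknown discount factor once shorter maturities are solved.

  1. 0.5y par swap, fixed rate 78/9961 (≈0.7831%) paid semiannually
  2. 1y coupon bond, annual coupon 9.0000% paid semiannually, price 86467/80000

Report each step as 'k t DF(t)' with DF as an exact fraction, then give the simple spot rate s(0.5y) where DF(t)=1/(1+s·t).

step 1 [0.5y] swap r/2=39/9961: DF=(1 − 39/9961·(0))/(1+39/9961) = 9961/10000 ≈ 0.996100
step 2 [1y] bond c/2=9/200: DF=(86467/80000 − 9/200·(0.996100))/(1+9/200) = 4957/5000 ≈ 0.991400

1 1/2 9961/10000
2 1 4957/5000
s(0.5y) = (1/(9961/10000) − 1)/(1/2) = 78/9961 ≈ 0.7831%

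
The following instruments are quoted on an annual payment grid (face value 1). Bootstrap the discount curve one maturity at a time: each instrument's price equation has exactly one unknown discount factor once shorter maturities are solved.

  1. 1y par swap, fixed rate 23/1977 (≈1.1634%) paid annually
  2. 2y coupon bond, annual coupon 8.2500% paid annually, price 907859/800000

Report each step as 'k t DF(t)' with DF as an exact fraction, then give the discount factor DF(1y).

step 1 [1y] swap r/1=23/1977: DF=(1 − 23/1977·(0))/(1+23/1977) = 1977/2000 ≈ 0.988500
step 2 [2y] bond c/1=33/400: DF=(907859/800000 − 33/400·(0.988500))/(1+33/400) = 973/1000 ≈ 0.973000

1 1 1977/2000
2 2 973/1000
DF(1y) = 1977/2000 ≈ 0.988500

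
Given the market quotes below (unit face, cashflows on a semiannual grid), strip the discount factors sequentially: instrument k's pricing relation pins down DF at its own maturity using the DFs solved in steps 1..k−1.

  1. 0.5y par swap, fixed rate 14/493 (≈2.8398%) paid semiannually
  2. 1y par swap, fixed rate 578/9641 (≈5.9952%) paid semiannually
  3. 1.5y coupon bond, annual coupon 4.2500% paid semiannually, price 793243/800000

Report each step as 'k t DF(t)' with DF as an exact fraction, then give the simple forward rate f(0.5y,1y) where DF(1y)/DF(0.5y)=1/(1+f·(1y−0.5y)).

step 1 [0.5y] swap r/2=7/493: DF=(1 − 7/493·(0))/(1+7/493) = 493/500 ≈ 0.986000
step 2 [1y] swap r/2=289/9641: DF=(1 − 289/9641·(0.986000))/(1+289/9641) = 4711/5000 ≈ 0.942200
step 3 [1.5y] bond c/2=17/800: DF=(793243/800000 − 17/800·(0.986000+0.942200))/(1+17/800) = 2327/2500 ≈ 0.930800

1 1/2 493/500
2 1 4711/5000
3 3/2 2327/2500
f(0.5y,1y) = ((493/500)/(4711/5000) − 1)/(1/2) = 438/4711 ≈ 9.2974%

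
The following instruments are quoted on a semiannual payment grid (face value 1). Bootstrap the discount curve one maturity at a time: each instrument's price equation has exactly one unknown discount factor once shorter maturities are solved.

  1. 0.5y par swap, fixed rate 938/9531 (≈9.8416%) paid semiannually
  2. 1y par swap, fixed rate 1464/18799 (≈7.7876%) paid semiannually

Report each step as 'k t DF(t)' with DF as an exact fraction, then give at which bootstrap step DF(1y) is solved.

step 1 [0.5y] swap r/2=469/9531: DF=(1 − 469/9531·(0))/(1+469/9531) = 9531/10000 ≈ 0.953100
step 2 [1y] swap r/2=732/18799: DF=(1 − 732/18799·(0.953100))/(1+732/18799) = 2317/2500 ≈ 0.926800

1 1/2 9531/10000
2 1 2317/2500
DF(1y) is solved at step 2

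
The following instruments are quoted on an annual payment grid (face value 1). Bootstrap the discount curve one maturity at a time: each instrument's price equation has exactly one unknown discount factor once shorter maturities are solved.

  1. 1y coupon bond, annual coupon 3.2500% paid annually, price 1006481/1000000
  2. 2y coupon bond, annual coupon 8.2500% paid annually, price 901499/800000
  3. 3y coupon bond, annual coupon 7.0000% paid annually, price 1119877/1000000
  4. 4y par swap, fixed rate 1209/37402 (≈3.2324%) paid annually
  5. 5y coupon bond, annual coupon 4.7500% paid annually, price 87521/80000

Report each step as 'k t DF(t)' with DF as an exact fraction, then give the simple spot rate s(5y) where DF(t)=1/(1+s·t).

step 1 [1y] bond c/1=13/400: DF=(1006481/1000000 − 13/400·(0))/(1+13/400) = 2437/2500 ≈ 0.974800
step 2 [2y] bond c/1=33/400: DF=(901499/800000 − 33/400·(0.974800))/(1+33/400) = 9667/10000 ≈ 0.966700
step 3 [3y] bond c/1=7/100: DF=(1119877/1000000 − 7/100·(0.974800+0.966700))/(1+7/100) = 2299/2500 ≈ 0.919600
step 4 [4y] swap r/1=1209/37402: DF=(1 − 1209/37402·(0.974800+0.966700+0.919600))/(1+1209/37402) = 8791/10000 ≈ 0.879100
step 5 [5y] bond c/1=19/400: DF=(87521/80000 − 19/400·(0.974800+0.966700+0.919600+0.879100))/(1+19/400) = 2187/2500 ≈ 0.874800

1 1 2437/2500
2 2 9667/10000
3 3 2299/2500
4 4 8791/10000
5 5 2187/2500
s(5y) = (1/(2187/2500) − 1)/(5) = 313/10935 ≈ 2.8624%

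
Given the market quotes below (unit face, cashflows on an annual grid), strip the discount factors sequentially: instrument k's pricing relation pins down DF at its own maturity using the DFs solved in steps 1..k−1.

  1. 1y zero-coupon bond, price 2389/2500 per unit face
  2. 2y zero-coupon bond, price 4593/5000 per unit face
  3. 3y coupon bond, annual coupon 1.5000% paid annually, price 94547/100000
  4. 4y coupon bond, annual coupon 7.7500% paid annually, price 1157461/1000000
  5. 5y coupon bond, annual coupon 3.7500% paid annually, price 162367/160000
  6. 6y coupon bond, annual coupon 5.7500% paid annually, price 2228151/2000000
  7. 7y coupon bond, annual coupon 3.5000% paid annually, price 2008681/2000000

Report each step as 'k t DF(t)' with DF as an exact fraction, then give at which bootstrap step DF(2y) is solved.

step 1 [1y] zero: DF = P = 2389/2500 ≈ 0.955600
step 2 [2y] zero: DF = P = 4593/5000 ≈ 0.918600
step 3 [3y] bond c/1=3/200: DF=(94547/100000 − 3/200·(0.955600+0.918600))/(1+3/200) = 4519/5000 ≈ 0.903800
step 4 [4y] bond c/1=31/400: DF=(1157461/1000000 − 31/400·(0.955600+0.918600+0.903800))/(1+31/400) = 1093/1250 ≈ 0.874400
step 5 [5y] bond c/1=3/80: DF=(162367/160000 − 3/80·(0.955600+0.918600+0.903800+0.874400))/(1+3/80) = 8461/10000 ≈ 0.846100
step 6 [6y] bond c/1=23/400: DF=(2228151/2000000 − 23/400·(0.955600+0.918600+0.903800+0.874400+0.846100))/(1+23/400) = 8089/10000 ≈ 0.808900
step 7 [7y] bond c/1=7/200: DF=(2008681/2000000 − 7/200·(0.955600+0.918600+0.903800+0.874400+0.846100+0.808900))/(1+7/200) = 7909/10000 ≈ 0.790900

1 1 2389/2500
2 2 4593/5000
3 3 4519/5000
4 4 1093/1250
5 5 8461/10000
6 6 8089/10000
7 7 7909/10000
DF(2y) is solved at step 2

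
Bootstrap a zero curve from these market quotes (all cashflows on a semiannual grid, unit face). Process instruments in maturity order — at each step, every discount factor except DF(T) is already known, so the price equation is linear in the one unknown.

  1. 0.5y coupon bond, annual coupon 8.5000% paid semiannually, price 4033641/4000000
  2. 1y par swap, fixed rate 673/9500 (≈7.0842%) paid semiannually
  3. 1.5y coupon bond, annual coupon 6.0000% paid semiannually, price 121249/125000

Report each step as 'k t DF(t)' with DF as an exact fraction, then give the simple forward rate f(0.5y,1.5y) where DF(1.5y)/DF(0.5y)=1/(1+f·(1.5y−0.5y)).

1 1/2 9673/10000
2 1 9327/10000
3 3/2 554/625
f(0.5y,1.5y) = ((9673/10000)/(554/625) − 1)/(1) = 809/8864 ≈ 9.1268%

step 1 [0.5y] bond c/2=17/400: DF=(4033641/4000000 − 17/400·(0))/(1+17/400) = 9673/10000 ≈ 0.967300
step 2 [1y] swap r/2=673/19000: DF=(1 − 673/19000·(0.967300))/(1+673/19000) = 9327/10000 ≈ 0.932700
step 3 [1.5y] bond c/2=3/100: DF=(121249/125000 − 3/100·(0.967300+0.932700))/(1+3/100) = 554/625 ≈ 0.886400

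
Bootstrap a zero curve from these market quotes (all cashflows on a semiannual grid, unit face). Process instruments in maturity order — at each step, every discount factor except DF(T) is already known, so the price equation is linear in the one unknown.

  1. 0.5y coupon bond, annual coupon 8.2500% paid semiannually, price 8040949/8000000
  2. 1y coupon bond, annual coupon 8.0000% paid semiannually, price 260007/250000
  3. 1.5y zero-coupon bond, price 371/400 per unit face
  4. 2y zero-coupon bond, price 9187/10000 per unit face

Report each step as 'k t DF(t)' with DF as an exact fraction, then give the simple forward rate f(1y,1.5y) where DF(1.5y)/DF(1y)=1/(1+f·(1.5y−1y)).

step 1 [0.5y] bond c/2=33/800: DF=(8040949/8000000 − 33/800·(0))/(1+33/800) = 9653/10000 ≈ 0.965300
step 2 [1y] bond c/2=1/25: DF=(260007/250000 − 1/25·(0.965300))/(1+1/25) = 9629/10000 ≈ 0.962900
step 3 [1.5y] zero: DF = P = 371/400 ≈ 0.927500
step 4 [2y] zero: DF = P = 9187/10000 ≈ 0.918700

1 1/2 9653/10000
2 1 9629/10000
3 3/2 371/400
4 2 9187/10000
f(1y,1.5y) = ((9629/10000)/(371/400) − 1)/(1/2) = 708/9275 ≈ 7.6334%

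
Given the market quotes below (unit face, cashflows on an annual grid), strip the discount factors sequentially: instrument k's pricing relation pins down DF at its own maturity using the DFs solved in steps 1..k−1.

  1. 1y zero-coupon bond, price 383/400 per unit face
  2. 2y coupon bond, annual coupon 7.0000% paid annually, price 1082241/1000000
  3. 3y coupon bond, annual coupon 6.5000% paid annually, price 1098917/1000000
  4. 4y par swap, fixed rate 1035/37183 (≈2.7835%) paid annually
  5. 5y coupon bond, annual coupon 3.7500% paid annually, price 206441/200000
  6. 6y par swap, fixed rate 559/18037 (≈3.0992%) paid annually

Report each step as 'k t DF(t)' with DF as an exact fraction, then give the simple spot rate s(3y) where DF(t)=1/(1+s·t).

1 1 383/400
2 2 593/625
3 3 1831/2000
4 4 1793/2000
5 5 1721/2000
6 6 8323/10000
s(3y) = (1/(1831/2000) − 1)/(3) = 169/5493 ≈ 3.0766%

step 1 [1y] zero: DF = P = 383/400 ≈ 0.957500
step 2 [2y] bond c/1=7/100: DF=(1082241/1000000 − 7/100·(0.957500))/(1+7/100) = 593/625 ≈ 0.948800
step 3 [3y] bond c/1=13/200: DF=(1098917/1000000 − 13/200·(0.957500+0.948800))/(1+13/200) = 1831/2000 ≈ 0.915500
step 4 [4y] swap r/1=1035/37183: DF=(1 − 1035/37183·(0.957500+0.948800+0.915500))/(1+1035/37183) = 1793/2000 ≈ 0.896500
step 5 [5y] bond c/1=3/80: DF=(206441/200000 − 3/80·(0.957500+0.948800+0.915500+0.896500))/(1+3/80) = 1721/2000 ≈ 0.860500
step 6 [6y] swap r/1=559/18037: DF=(1 − 559/18037·(0.957500+0.948800+0.915500+0.896500+0.860500))/(1+559/18037) = 8323/10000 ≈ 0.832300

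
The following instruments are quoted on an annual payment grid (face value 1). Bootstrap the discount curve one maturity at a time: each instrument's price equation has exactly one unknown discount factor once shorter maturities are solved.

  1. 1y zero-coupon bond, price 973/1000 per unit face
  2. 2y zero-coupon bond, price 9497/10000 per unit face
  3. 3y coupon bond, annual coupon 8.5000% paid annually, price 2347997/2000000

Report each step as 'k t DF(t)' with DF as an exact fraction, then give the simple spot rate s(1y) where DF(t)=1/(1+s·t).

step 1 [1y] zero: DF = P = 973/1000 ≈ 0.973000
step 2 [2y] zero: DF = P = 9497/10000 ≈ 0.949700
step 3 [3y] bond c/1=17/200: DF=(2347997/2000000 − 17/200·(0.973000+0.949700))/(1+17/200) = 4657/5000 ≈ 0.931400

1 1 973/1000
2 2 9497/10000
3 3 4657/5000
s(1y) = (1/(973/1000) − 1)/(1) = 27/973 ≈ 2.7749%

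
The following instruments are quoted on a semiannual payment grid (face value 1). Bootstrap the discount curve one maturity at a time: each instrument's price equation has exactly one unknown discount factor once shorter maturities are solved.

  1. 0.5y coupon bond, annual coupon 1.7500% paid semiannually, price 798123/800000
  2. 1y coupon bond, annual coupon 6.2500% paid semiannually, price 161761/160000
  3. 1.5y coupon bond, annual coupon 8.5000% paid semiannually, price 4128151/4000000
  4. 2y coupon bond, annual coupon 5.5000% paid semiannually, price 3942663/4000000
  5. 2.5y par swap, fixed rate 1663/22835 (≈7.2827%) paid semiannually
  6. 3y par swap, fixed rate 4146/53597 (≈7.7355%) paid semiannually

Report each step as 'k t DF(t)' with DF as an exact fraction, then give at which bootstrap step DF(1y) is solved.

step 1 [0.5y] bond c/2=7/800: DF=(798123/800000 − 7/800·(0))/(1+7/800) = 989/1000 ≈ 0.989000
step 2 [1y] bond c/2=1/32: DF=(161761/160000 − 1/32·(0.989000))/(1+1/32) = 594/625 ≈ 0.950400
step 3 [1.5y] bond c/2=17/400: DF=(4128151/4000000 − 17/400·(0.989000+0.950400))/(1+17/400) = 9109/10000 ≈ 0.910900
step 4 [2y] bond c/2=11/400: DF=(3942663/4000000 − 11/400·(0.989000+0.950400+0.910900))/(1+11/400) = 883/1000 ≈ 0.883000
step 5 [2.5y] swap r/2=1663/45670: DF=(1 − 1663/45670·(0.989000+0.950400+0.910900+0.883000))/(1+1663/45670) = 8337/10000 ≈ 0.833700
step 6 [3y] swap r/2=2073/53597: DF=(1 − 2073/53597·(0.989000+0.950400+0.910900+0.883000+0.833700))/(1+2073/53597) = 7927/10000 ≈ 0.792700

1 1/2 989/1000
2 1 594/625
3 3/2 9109/10000
4 2 883/1000
5 5/2 8337/10000
6 3 7927/10000
DF(1y) is solved at step 2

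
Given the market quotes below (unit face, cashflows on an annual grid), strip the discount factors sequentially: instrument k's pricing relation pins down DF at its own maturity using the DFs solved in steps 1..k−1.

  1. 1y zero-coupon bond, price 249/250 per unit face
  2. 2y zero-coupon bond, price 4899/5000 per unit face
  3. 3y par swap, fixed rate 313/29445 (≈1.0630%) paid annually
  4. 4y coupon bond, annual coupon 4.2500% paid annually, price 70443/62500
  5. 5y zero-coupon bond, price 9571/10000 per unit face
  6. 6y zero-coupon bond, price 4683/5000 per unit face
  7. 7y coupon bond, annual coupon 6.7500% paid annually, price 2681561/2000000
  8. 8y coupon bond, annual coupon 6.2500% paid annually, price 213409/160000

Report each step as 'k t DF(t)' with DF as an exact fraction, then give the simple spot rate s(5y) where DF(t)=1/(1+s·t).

1 1 249/250
2 2 4899/5000
3 3 9687/10000
4 4 9611/10000
5 5 9571/10000
6 6 4683/5000
7 7 8893/10000
8 8 8619/10000
s(5y) = (1/(9571/10000) − 1)/(5) = 429/47855 ≈ 0.8965%

step 1 [1y] zero: DF = P = 249/250 ≈ 0.996000
step 2 [2y] zero: DF = P = 4899/5000 ≈ 0.979800
step 3 [3y] swap r/1=313/29445: DF=(1 − 313/29445·(0.996000+0.979800))/(1+313/29445) = 9687/10000 ≈ 0.968700
step 4 [4y] bond c/1=17/400: DF=(70443/62500 − 17/400·(0.996000+0.979800+0.968700))/(1+17/400) = 9611/10000 ≈ 0.961100
step 5 [5y] zero: DF = P = 9571/10000 ≈ 0.957100
step 6 [6y] zero: DF = P = 4683/5000 ≈ 0.936600
step 7 [7y] bond c/1=27/400: DF=(2681561/2000000 − 27/400·(0.996000+0.979800+0.968700+0.961100+0.957100+0.936600))/(1+27/400) = 8893/10000 ≈ 0.889300
step 8 [8y] bond c/1=1/16: DF=(213409/160000 − 1/16·(0.996000+0.979800+0.968700+0.961100+0.957100+0.936600+0.889300))/(1+1/16) = 8619/10000 ≈ 0.861900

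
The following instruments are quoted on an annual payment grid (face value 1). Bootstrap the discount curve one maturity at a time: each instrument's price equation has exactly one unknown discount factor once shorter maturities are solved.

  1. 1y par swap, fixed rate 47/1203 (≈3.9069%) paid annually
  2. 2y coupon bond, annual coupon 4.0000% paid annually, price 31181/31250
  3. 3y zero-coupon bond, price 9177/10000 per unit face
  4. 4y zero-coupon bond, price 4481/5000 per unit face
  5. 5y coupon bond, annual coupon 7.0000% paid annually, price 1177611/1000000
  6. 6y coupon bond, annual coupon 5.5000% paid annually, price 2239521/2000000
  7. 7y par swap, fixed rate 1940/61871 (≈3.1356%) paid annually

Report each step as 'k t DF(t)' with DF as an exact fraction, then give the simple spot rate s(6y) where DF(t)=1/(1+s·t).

1 1 1203/1250
2 2 1153/1250
3 3 9177/10000
4 4 4481/5000
5 5 4293/5000
6 6 4119/5000
7 7 403/500
s(6y) = (1/(4119/5000) − 1)/(6) = 881/24714 ≈ 3.5648%

step 1 [1y] swap r/1=47/1203: DF=(1 − 47/1203·(0))/(1+47/1203) = 1203/1250 ≈ 0.962400
step 2 [2y] bond c/1=1/25: DF=(31181/31250 − 1/25·(0.962400))/(1+1/25) = 1153/1250 ≈ 0.922400
step 3 [3y] zero: DF = P = 9177/10000 ≈ 0.917700
step 4 [4y] zero: DF = P = 4481/5000 ≈ 0.896200
step 5 [5y] bond c/1=7/100: DF=(1177611/1000000 − 7/100·(0.962400+0.922400+0.917700+0.896200))/(1+7/100) = 4293/5000 ≈ 0.858600
step 6 [6y] bond c/1=11/200: DF=(2239521/2000000 − 11/200·(0.962400+0.922400+0.917700+0.896200+0.858600))/(1+11/200) = 4119/5000 ≈ 0.823800
step 7 [7y] swap r/1=1940/61871: DF=(1 − 1940/61871·(0.962400+0.922400+0.917700+0.896200+0.858600+0.823800))/(1+1940/61871) = 403/500 ≈ 0.806000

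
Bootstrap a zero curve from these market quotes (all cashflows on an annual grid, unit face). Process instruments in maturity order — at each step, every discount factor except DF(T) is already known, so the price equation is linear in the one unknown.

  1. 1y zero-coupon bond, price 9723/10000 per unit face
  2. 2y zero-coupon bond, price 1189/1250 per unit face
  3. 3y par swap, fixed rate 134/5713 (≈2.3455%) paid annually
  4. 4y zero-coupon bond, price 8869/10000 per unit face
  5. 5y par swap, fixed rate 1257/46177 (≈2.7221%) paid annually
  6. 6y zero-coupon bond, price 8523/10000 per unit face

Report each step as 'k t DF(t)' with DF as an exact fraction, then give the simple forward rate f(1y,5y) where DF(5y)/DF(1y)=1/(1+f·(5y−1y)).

step 1 [1y] zero: DF = P = 9723/10000 ≈ 0.972300
step 2 [2y] zero: DF = P = 1189/1250 ≈ 0.951200
step 3 [3y] swap r/1=134/5713: DF=(1 − 134/5713·(0.972300+0.951200))/(1+134/5713) = 933/1000 ≈ 0.933000
step 4 [4y] zero: DF = P = 8869/10000 ≈ 0.886900
step 5 [5y] swap r/1=1257/46177: DF=(1 − 1257/46177·(0.972300+0.951200+0.933000+0.886900))/(1+1257/46177) = 8743/10000 ≈ 0.874300
step 6 [6y] zero: DF = P = 8523/10000 ≈ 0.852300

1 1 9723/10000
2 2 1189/1250
3 3 933/1000
4 4 8869/10000
5 5 8743/10000
6 6 8523/10000
f(1y,5y) = ((9723/10000)/(8743/10000) − 1)/(4) = 35/1249 ≈ 2.8022%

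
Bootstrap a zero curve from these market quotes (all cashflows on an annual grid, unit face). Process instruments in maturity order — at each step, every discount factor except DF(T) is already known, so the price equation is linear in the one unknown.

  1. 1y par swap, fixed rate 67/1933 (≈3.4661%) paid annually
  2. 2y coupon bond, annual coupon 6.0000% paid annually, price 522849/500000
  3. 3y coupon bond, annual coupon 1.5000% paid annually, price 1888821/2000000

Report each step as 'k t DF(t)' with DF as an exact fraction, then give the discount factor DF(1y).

1 1 1933/2000
2 2 4659/5000
3 3 564/625
DF(1y) = 1933/2000 ≈ 0.966500

step 1 [1y] swap r/1=67/1933: DF=(1 − 67/1933·(0))/(1+67/1933) = 1933/2000 ≈ 0.966500
step 2 [2y] bond c/1=3/50: DF=(522849/500000 − 3/50·(0.966500))/(1+3/50) = 4659/5000 ≈ 0.931800
step 3 [3y] bond c/1=3/200: DF=(1888821/2000000 − 3/200·(0.966500+0.931800))/(1+3/200) = 564/625 ≈ 0.902400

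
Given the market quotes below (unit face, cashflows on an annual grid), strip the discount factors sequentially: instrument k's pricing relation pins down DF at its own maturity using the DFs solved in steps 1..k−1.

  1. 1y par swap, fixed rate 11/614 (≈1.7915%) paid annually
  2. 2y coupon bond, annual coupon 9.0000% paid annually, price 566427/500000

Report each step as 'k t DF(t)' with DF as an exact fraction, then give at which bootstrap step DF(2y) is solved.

1 1 614/625
2 2 4791/5000
DF(2y) is solved at step 2

step 1 [1y] swap r/1=11/614: DF=(1 − 11/614·(0))/(1+11/614) = 614/625 ≈ 0.982400
step 2 [2y] bond c/1=9/100: DF=(566427/500000 − 9/100·(0.982400))/(1+9/100) = 4791/5000 ≈ 0.958200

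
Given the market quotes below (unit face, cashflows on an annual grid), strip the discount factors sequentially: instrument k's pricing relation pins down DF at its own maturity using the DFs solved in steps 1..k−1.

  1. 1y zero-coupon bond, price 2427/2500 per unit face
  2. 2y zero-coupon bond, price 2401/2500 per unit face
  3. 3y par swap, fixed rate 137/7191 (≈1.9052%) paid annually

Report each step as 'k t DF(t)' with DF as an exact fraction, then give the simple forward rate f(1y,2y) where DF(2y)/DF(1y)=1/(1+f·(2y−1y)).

step 1 [1y] zero: DF = P = 2427/2500 ≈ 0.970800
step 2 [2y] zero: DF = P = 2401/2500 ≈ 0.960400
step 3 [3y] swap r/1=137/7191: DF=(1 − 137/7191·(0.970800+0.960400))/(1+137/7191) = 2363/2500 ≈ 0.945200

1 1 2427/2500
2 2 2401/2500
3 3 2363/2500
f(1y,2y) = ((2427/2500)/(2401/2500) − 1)/(1) = 26/2401 ≈ 1.0829%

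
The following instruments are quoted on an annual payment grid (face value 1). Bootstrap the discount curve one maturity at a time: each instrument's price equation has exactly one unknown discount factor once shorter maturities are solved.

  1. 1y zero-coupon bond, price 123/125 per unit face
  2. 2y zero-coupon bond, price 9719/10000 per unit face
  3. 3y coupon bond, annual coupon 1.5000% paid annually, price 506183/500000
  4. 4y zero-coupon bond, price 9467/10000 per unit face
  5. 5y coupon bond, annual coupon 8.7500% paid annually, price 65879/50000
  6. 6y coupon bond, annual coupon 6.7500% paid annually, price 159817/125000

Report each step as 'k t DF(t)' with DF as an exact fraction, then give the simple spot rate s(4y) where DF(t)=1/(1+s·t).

1 1 123/125
2 2 9719/10000
3 3 1937/2000
4 4 9467/10000
5 5 9001/10000
6 6 112/125
s(4y) = (1/(9467/10000) − 1)/(4) = 533/37868 ≈ 1.4075%

step 1 [1y] zero: DF = P = 123/125 ≈ 0.984000
step 2 [2y] zero: DF = P = 9719/10000 ≈ 0.971900
step 3 [3y] bond c/1=3/200: DF=(506183/500000 − 3/200·(0.984000+0.971900))/(1+3/200) = 1937/2000 ≈ 0.968500
step 4 [4y] zero: DF = P = 9467/10000 ≈ 0.946700
step 5 [5y] bond c/1=7/80: DF=(65879/50000 − 7/80·(0.984000+0.971900+0.968500+0.946700))/(1+7/80) = 9001/10000 ≈ 0.900100
step 6 [6y] bond c/1=27/400: DF=(159817/125000 − 27/400·(0.984000+0.971900+0.968500+0.946700+0.900100))/(1+27/400) = 112/125 ≈ 0.896000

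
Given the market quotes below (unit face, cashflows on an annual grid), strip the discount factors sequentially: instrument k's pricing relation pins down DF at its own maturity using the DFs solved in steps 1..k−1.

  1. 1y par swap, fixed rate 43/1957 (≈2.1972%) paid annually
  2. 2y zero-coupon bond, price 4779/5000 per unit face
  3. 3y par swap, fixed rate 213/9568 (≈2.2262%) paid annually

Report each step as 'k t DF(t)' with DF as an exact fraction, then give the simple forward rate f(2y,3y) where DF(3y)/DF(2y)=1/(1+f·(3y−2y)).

1 1 1957/2000
2 2 4779/5000
3 3 9361/10000
f(2y,3y) = ((4779/5000)/(9361/10000) − 1)/(1) = 197/9361 ≈ 2.1045%

step 1 [1y] swap r/1=43/1957: DF=(1 − 43/1957·(0))/(1+43/1957) = 1957/2000 ≈ 0.978500
step 2 [2y] zero: DF = P = 4779/5000 ≈ 0.955800
step 3 [3y] swap r/1=213/9568: DF=(1 − 213/9568·(0.978500+0.955800))/(1+213/9568) = 9361/10000 ≈ 0.936100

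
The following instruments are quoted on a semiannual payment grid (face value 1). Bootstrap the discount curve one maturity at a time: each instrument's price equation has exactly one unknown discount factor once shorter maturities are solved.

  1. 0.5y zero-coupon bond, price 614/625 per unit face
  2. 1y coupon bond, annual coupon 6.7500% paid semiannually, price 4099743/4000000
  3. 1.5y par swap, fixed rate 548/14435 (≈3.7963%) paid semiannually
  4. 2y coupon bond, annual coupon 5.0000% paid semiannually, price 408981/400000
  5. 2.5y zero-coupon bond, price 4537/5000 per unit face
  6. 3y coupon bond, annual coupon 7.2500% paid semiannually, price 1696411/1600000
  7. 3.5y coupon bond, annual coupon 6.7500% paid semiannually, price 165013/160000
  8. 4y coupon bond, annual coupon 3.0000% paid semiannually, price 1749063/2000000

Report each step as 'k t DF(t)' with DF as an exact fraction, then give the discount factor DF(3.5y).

step 1 [0.5y] zero: DF = P = 614/625 ≈ 0.982400
step 2 [1y] bond c/2=27/800: DF=(4099743/4000000 − 27/800·(0.982400))/(1+27/800) = 4797/5000 ≈ 0.959400
step 3 [1.5y] swap r/2=274/14435: DF=(1 − 274/14435·(0.982400+0.959400))/(1+274/14435) = 2363/2500 ≈ 0.945200
step 4 [2y] bond c/2=1/40: DF=(408981/400000 − 1/40·(0.982400+0.959400+0.945200))/(1+1/40) = 9271/10000 ≈ 0.927100
step 5 [2.5y] zero: DF = P = 4537/5000 ≈ 0.907400
step 6 [3y] bond c/2=29/800: DF=(1696411/1600000 − 29/800·(0.982400+0.959400+0.945200+0.927100+0.907400))/(1+29/800) = 429/500 ≈ 0.858000
step 7 [3.5y] bond c/2=27/800: DF=(165013/160000 − 27/800·(0.982400+0.959400+0.945200+0.927100+0.907400+0.858000))/(1+27/800) = 1631/2000 ≈ 0.815500
step 8 [4y] bond c/2=3/200: DF=(1749063/2000000 − 3/200·(0.982400+0.959400+0.945200+0.927100+0.907400+0.858000+0.815500))/(1+3/200) = 7671/10000 ≈ 0.767100

1 1/2 614/625
2 1 4797/5000
3 3/2 2363/2500
4 2 9271/10000
5 5/2 4537/5000
6 3 429/500
7 7/2 1631/2000
8 4 7671/10000
DF(3.5y) = 1631/2000 ≈ 0.815500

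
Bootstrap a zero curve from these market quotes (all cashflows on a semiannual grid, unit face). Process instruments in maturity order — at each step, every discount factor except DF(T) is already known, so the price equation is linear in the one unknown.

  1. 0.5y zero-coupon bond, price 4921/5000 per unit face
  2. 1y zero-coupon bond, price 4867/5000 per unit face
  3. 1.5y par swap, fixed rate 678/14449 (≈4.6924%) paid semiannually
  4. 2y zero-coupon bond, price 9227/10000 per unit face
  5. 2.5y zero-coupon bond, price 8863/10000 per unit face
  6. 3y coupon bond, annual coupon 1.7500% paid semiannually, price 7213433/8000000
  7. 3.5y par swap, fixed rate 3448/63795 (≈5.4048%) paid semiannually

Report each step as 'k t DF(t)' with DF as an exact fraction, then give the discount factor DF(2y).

1 1/2 4921/5000
2 1 4867/5000
3 3/2 4661/5000
4 2 9227/10000
5 5/2 8863/10000
6 3 8531/10000
7 7/2 2069/2500
DF(2y) = 9227/10000 ≈ 0.922700

step 1 [0.5y] zero: DF = P = 4921/5000 ≈ 0.984200
step 2 [1y] zero: DF = P = 4867/5000 ≈ 0.973400
step 3 [1.5y] swap r/2=339/14449: DF=(1 − 339/14449·(0.984200+0.973400))/(1+339/14449) = 4661/5000 ≈ 0.932200
step 4 [2y] zero: DF = P = 9227/10000 ≈ 0.922700
step 5 [2.5y] zero: DF = P = 8863/10000 ≈ 0.886300
step 6 [3y] bond c/2=7/800: DF=(7213433/8000000 − 7/800·(0.984200+0.973400+0.932200+0.922700+0.886300))/(1+7/800) = 8531/10000 ≈ 0.853100
step 7 [3.5y] swap r/2=1724/63795: DF=(1 − 1724/63795·(0.984200+0.973400+0.932200+0.922700+0.886300+0.853100))/(1+1724/63795) = 2069/2500 ≈ 0.827600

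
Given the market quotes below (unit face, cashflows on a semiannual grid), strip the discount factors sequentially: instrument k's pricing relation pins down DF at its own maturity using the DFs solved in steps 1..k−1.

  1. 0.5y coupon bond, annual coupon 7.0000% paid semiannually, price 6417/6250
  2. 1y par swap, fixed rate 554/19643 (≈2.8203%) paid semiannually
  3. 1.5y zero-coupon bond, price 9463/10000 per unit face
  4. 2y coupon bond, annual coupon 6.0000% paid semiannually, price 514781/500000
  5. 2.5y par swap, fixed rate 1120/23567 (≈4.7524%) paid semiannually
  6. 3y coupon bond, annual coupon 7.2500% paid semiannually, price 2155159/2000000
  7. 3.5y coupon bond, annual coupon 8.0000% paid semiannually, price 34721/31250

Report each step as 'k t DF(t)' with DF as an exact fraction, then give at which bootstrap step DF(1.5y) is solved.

step 1 [0.5y] bond c/2=7/200: DF=(6417/6250 − 7/200·(0))/(1+7/200) = 124/125 ≈ 0.992000
step 2 [1y] swap r/2=277/19643: DF=(1 − 277/19643·(0.992000))/(1+277/19643) = 9723/10000 ≈ 0.972300
step 3 [1.5y] zero: DF = P = 9463/10000 ≈ 0.946300
step 4 [2y] bond c/2=3/100: DF=(514781/500000 − 3/100·(0.992000+0.972300+0.946300))/(1+3/100) = 2287/2500 ≈ 0.914800
step 5 [2.5y] swap r/2=560/23567: DF=(1 − 560/23567·(0.992000+0.972300+0.946300+0.914800))/(1+560/23567) = 111/125 ≈ 0.888000
step 6 [3y] bond c/2=29/800: DF=(2155159/2000000 − 29/800·(0.992000+0.972300+0.946300+0.914800+0.888000))/(1+29/800) = 7/8 ≈ 0.875000
step 7 [3.5y] bond c/2=1/25: DF=(34721/31250 − 1/25·(0.992000+0.972300+0.946300+0.914800+0.888000+0.875000))/(1+1/25) = 4267/5000 ≈ 0.853400

1 1/2 124/125
2 1 9723/10000
3 3/2 9463/10000
4 2 2287/2500
5 5/2 111/125
6 3 7/8
7 7/2 4267/5000
DF(1.5y) is solved at step 3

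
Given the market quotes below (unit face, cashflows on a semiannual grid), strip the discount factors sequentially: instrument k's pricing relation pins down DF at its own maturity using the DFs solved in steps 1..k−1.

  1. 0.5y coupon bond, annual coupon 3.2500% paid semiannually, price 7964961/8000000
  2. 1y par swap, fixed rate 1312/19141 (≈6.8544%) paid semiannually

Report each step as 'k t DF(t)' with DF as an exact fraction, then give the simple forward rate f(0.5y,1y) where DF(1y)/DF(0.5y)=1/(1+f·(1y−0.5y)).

1 1/2 9797/10000
2 1 584/625
f(0.5y,1y) = ((9797/10000)/(584/625) − 1)/(1/2) = 453/4672 ≈ 9.6961%

step 1 [0.5y] bond c/2=13/800: DF=(7964961/8000000 − 13/800·(0))/(1+13/800) = 9797/10000 ≈ 0.979700
step 2 [1y] swap r/2=656/19141: DF=(1 − 656/19141·(0.979700))/(1+656/19141) = 584/625 ≈ 0.934400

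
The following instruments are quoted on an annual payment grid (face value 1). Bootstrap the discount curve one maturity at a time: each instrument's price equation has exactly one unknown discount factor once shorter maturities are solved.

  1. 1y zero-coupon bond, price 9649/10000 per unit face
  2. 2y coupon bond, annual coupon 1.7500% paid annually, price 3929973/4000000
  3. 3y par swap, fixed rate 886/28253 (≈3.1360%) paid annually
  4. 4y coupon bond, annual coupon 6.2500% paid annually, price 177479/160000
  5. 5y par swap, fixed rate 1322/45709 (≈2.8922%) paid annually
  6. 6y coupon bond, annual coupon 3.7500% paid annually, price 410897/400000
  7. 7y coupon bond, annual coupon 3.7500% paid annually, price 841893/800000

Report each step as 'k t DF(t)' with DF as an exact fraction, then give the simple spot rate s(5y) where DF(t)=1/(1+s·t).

step 1 [1y] zero: DF = P = 9649/10000 ≈ 0.964900
step 2 [2y] bond c/1=7/400: DF=(3929973/4000000 − 7/400·(0.964900))/(1+7/400) = 949/1000 ≈ 0.949000
step 3 [3y] swap r/1=886/28253: DF=(1 − 886/28253·(0.964900+0.949000))/(1+886/28253) = 4557/5000 ≈ 0.911400
step 4 [4y] bond c/1=1/16: DF=(177479/160000 − 1/16·(0.964900+0.949000+0.911400))/(1+1/16) = 4389/5000 ≈ 0.877800
step 5 [5y] swap r/1=1322/45709: DF=(1 − 1322/45709·(0.964900+0.949000+0.911400+0.877800))/(1+1322/45709) = 4339/5000 ≈ 0.867800
step 6 [6y] bond c/1=3/80: DF=(410897/400000 − 3/80·(0.964900+0.949000+0.911400+0.877800+0.867800))/(1+3/80) = 8249/10000 ≈ 0.824900
step 7 [7y] bond c/1=3/80: DF=(841893/800000 − 3/80·(0.964900+0.949000+0.911400+0.877800+0.867800+0.824900))/(1+3/80) = 8193/10000 ≈ 0.819300

1 1 9649/10000
2 2 949/1000
3 3 4557/5000
4 4 4389/5000
5 5 4339/5000
6 6 8249/10000
7 7 8193/10000
s(5y) = (1/(4339/5000) − 1)/(5) = 661/21695 ≈ 3.0468%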